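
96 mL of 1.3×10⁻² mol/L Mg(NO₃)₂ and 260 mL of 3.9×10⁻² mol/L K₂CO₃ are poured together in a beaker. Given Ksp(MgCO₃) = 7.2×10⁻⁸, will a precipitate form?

After mixing, V = 96 mL + 260 mL = 356 mL.
[Mg²⁺] = (1.3×10⁻²)(96)/356 = 3.5×10⁻³ mol/L
[CO₃²⁻] = (3.9×10⁻²)(260)/356 = 2.8×10⁻² mol/L
Q = [Mg²⁺][CO₃²⁻] = 1.0×10⁻⁴
Because Q > Ksp (1.0×10⁻⁴ vs 7.2×10⁻⁸), a precipitate of MgCO₃ forms.

Yes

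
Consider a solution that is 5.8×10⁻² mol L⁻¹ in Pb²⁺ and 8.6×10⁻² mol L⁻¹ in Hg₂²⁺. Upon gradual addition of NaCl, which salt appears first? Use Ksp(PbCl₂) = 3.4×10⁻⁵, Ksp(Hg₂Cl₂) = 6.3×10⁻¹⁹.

Hg₂Cl₂

Precipitation of each salt begins when its ion product equals Ksp.
For PbCl₂: [Cl⁻] = (Ksp/[Pb²⁺])^(1/2) = 2.4×10⁻² mol L⁻¹
For Hg₂Cl₂: [Cl⁻] = (Ksp/[Hg₂²⁺])^(1/2) = 2.7×10⁻⁹ mol L⁻¹
Since Hg₂Cl₂ needs less Cl⁻ to reach saturation, it precipitates first.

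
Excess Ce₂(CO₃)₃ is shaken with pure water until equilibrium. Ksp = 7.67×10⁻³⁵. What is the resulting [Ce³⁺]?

Ce₂(CO₃)₃(s) ⇌ 2 Ce³⁺(aq) + 3 CO₃²⁻(aq)
If s mol/L of Ce₂(CO₃)₃ dissolves, [Ce³⁺] = 2s and [CO₃²⁻] = 3s.
Ksp = [Ce³⁺]^2[CO₃²⁻]^3 = (2s)^2 · (3s)^3 = 108s^5 = 7.67×10⁻³⁵
s = 5.89×10⁻⁸ mol L⁻¹
[Ce³⁺] = 2s = 1.18×10⁻⁷ mol L⁻¹

1.18×10⁻⁷ M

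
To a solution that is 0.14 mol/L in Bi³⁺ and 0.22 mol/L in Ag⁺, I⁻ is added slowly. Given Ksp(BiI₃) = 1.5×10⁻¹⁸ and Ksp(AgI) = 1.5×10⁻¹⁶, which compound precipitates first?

Precipitation of each salt begins when its ion product equals Ksp.
For BiI₃: [I⁻] = (Ksp/[Bi³⁺])^(1/3) = 2.2×10⁻⁶ mol/L
For AgI: [I⁻] = (Ksp/[Ag⁺]) = 6.8×10⁻¹⁶ mol/L
Since AgI needs less I⁻ to reach saturation, it precipitates first.

AgI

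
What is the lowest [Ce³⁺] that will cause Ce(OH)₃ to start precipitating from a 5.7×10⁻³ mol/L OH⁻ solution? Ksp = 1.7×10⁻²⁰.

Precipitation of each salt begins when its ion product equals Ksp.
Ce(OH)₃(s) ⇌ Ce³⁺(aq) + 3 OH⁻(aq)
Ksp = [Ce³⁺][OH⁻]^3 = [Ce³⁺](5.7×10⁻³)^3
[Ce³⁺] = 1.7×10⁻²⁰ / (5.7×10⁻³)^3 = 9.2×10⁻¹⁴
[Ce³⁺] = 9.2×10⁻¹⁴ mol/L

9.2×10⁻¹⁴ M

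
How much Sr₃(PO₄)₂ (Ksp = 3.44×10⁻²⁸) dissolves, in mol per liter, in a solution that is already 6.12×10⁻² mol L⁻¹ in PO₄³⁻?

1.50×10⁻⁹ M

Sr₃(PO₄)₂(s) ⇌ 3 Sr²⁺(aq) + 2 PO₄³⁻(aq)
With PO₄³⁻ already at 6.12×10⁻² mol L⁻¹ and s small, take [PO₄³⁻] ≈ 6.12×10⁻² mol L⁻¹ and [Sr²⁺] = 3s.
Ksp = [Sr²⁺]^3[PO₄³⁻]^2 = (3s)^3(6.12×10⁻²)^2
(3s)^3 = 3.44×10⁻²⁸ / (6.12×10⁻²)^2 = 9.18×10⁻²⁶
s = 1.50×10⁻⁹ mol L⁻¹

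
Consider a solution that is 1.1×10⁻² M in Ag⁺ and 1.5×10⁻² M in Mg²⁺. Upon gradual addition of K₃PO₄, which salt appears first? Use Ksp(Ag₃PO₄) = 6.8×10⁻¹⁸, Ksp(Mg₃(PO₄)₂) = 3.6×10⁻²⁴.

A salt starts to precipitate once the ion product Q reaches its Ksp.
For Ag₃PO₄: [PO₄³⁻] = (Ksp/[Ag⁺]^3) = 5.1×10⁻¹² M
For Mg₃(PO₄)₂: [PO₄³⁻] = (Ksp/[Mg²⁺]^3)^(1/2) = 1.0×10⁻⁹ M
Ag₃PO₄ requires the lower [PO₄³⁻], so it precipitates first.

Ag₃PO₄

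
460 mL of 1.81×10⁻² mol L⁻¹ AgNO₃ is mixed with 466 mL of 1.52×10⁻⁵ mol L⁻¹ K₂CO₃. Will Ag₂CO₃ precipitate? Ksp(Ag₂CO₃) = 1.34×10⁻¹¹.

The combined volume is 926 mL.
[Ag⁺] = (1.81×10⁻²)(460)/926 = 8.99×10⁻³ mol L⁻¹
[CO₃²⁻] = (1.52×10⁻⁵)(466)/926 = 7.65×10⁻⁶ mol L⁻¹
Q = [Ag⁺]^2[CO₃²⁻] = 6.18×10⁻¹⁰
Since Q (6.18×10⁻¹⁰) exceeds Ksp (1.34×10⁻¹¹), Ag₂CO₃ will precipitate.

Yes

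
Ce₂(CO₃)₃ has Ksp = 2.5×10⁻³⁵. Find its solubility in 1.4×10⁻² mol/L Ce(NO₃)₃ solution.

1.7×10⁻¹¹ M

Ce₂(CO₃)₃(s) ⇌ 2 Ce³⁺(aq) + 3 CO₃²⁻(aq)
With Ce³⁺ already at 1.4×10⁻² mol/L and s small, take [Ce³⁺] ≈ 1.4×10⁻² mol/L and [CO₃²⁻] = 3s.
Ksp = [Ce³⁺]^2[CO₃²⁻]^3 = (1.4×10⁻²)^2(3s)^3
(3s)^3 = 2.5×10⁻³⁵ / (1.4×10⁻²)^2 = 1.3×10⁻³¹
s = 1.7×10⁻¹¹ mol/L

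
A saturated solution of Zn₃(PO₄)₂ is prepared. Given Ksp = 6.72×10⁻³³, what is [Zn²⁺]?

4.32×10⁻⁷ M

Zn₃(PO₄)₂(s) ⇌ 3 Zn²⁺(aq) + 2 PO₄³⁻(aq)
With molar solubility s: [Zn²⁺] = 3s, [PO₄³⁻] = 2s.
Ksp = [Zn²⁺]^3[PO₄³⁻]^2 = (3s)^3 · (2s)^2 = 108s^5 = 6.72×10⁻³³
s = 1.44×10⁻⁷ M
[Zn²⁺] = 3s = 4.32×10⁻⁷ M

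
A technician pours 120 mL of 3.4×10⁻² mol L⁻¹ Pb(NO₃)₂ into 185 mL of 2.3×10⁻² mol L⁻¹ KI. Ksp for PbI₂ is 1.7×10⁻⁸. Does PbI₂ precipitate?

After mixing, V = 120 mL + 185 mL = 305 mL.
[Pb²⁺] = (3.4×10⁻²)(120)/305 = 1.3×10⁻² mol L⁻¹
[I⁻] = (2.3×10⁻²)(185)/305 = 1.4×10⁻² mol L⁻¹
Q = [Pb²⁺][I⁻]^2 = 2.6×10⁻⁶
Because Q > Ksp (2.6×10⁻⁶ vs 1.7×10⁻⁸), a precipitate of PbI₂ forms.

Yes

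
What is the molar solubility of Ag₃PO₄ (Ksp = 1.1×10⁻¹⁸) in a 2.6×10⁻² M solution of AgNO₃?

6.3×10⁻¹⁴ M

Ag₃PO₄(s) ⇌ 3 Ag⁺(aq) + PO₄³⁻(aq)
Let s be the solubility of Ag₃PO₄ here. The common ion gives [Ag⁺] ≈ 2.6×10⁻² M, and [PO₄³⁻] = s.
Ksp = [Ag⁺]^3[PO₄³⁻] = (2.6×10⁻²)^3s
s = 1.1×10⁻¹⁸ / (2.6×10⁻²)^3 = 6.3×10⁻¹⁴
s = 6.3×10⁻¹⁴ M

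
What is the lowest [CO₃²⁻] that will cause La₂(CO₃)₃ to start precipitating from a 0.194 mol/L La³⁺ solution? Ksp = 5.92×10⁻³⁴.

2.51×10⁻¹¹ M

Each salt precipitates once Q = Ksp for that salt.
La₂(CO₃)₃(s) ⇌ 2 La³⁺(aq) + 3 CO₃²⁻(aq)
Ksp = [La³⁺]^2[CO₃²⁻]^3 = [CO₃²⁻]^3(0.194)^2
[CO₃²⁻]^3 = 5.92×10⁻³⁴ / (0.194)^2 = 1.57×10⁻³²
[CO₃²⁻] = 2.51×10⁻¹¹ mol/L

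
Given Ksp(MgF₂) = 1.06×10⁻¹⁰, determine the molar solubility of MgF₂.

MgF₂(s) ⇌ Mg²⁺(aq) + 2 F⁻(aq)
Call the molar solubility s, so that [Mg²⁺] = s and [F⁻] = 2s.
Ksp = [Mg²⁺][F⁻]^2 = s · (2s)^2 = 4s^3
4s^3 = 1.06×10⁻¹⁰  ⇒  s^3 = 2.65×10⁻¹¹
s = 2.98×10⁻⁴ mol/L

2.98×10⁻⁴ M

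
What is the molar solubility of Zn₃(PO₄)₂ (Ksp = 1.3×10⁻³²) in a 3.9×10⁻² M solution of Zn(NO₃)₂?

7.4×10⁻¹⁵ M

Zn₃(PO₄)₂(s) ⇌ 3 Zn²⁺(aq) + 2 PO₄³⁻(aq)
Zn²⁺ is already present at 3.9×10⁻² M. If s mol/L of Zn₃(PO₄)₂ dissolves, [PO₄³⁻] = 2s while [Zn²⁺] ≈ 3.9×10⁻² M.
Ksp = [Zn²⁺]^3[PO₄³⁻]^2 = (3.9×10⁻²)^3(2s)^2
(2s)^2 = 1.3×10⁻³² / (3.9×10⁻²)^3 = 2.2×10⁻²⁸
s = 7.4×10⁻¹⁵ M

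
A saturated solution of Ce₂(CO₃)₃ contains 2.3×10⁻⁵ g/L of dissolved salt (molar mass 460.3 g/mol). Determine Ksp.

s = (2.3×10⁻⁵ g L⁻¹)/(460.3 g mol⁻¹) = 4.997×10⁻⁸ M
Ce₂(CO₃)₃(s) ⇌ 2 Ce³⁺(aq) + 3 CO₃²⁻(aq)
If s mol/L of Ce₂(CO₃)₃ dissolves, [Ce³⁺] = 2s and [CO₃²⁻] = 3s.
Ksp = [Ce³⁺]^2[CO₃²⁻]^3 = (2s)^2 · (3s)^3 = 108s^5
Ksp = 108 × (4.997×10⁻⁸)^5 = 3.4×10⁻³⁵

Ksp = 3.4×10⁻³⁵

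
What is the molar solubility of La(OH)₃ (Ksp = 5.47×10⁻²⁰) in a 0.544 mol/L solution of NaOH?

La(OH)₃(s) ⇌ La³⁺(aq) + 3 OH⁻(aq)
With OH⁻ already at 0.544 mol/L and s small, take [OH⁻] ≈ 0.544 mol/L and [La³⁺] = s.
Ksp = [La³⁺][OH⁻]^3 = s(0.544)^3
s = 5.47×10⁻²⁰ / (0.544)^3 = 3.40×10⁻¹⁹
s = 3.40×10⁻¹⁹ mol/L

3.40×10⁻¹⁹ M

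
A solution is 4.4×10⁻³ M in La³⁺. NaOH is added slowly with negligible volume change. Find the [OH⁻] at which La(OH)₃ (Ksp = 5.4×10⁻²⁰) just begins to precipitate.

The threshold for precipitation is Q = Ksp.
La(OH)₃(s) ⇌ La³⁺(aq) + 3 OH⁻(aq)
Ksp = [La³⁺][OH⁻]^3 = [OH⁻]^3(4.4×10⁻³)
[OH⁻]^3 = 5.4×10⁻²⁰ / (4.4×10⁻³) = 1.2×10⁻¹⁷
[OH⁻] = 2.3×10⁻⁶ M

2.3×10⁻⁶ M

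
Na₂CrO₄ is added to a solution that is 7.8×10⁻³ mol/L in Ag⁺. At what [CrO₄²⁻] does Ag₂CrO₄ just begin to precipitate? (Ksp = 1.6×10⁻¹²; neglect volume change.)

2.6×10⁻⁸ M

Precipitation begins when Q = Ksp.
Ag₂CrO₄(s) ⇌ 2 Ag⁺(aq) + CrO₄²⁻(aq)
Ksp = [Ag⁺]^2[CrO₄²⁻] = [CrO₄²⁻](7.8×10⁻³)^2
[CrO₄²⁻] = 1.6×10⁻¹² / (7.8×10⁻³)^2 = 2.6×10⁻⁸
[CrO₄²⁻] = 2.6×10⁻⁸ mol/L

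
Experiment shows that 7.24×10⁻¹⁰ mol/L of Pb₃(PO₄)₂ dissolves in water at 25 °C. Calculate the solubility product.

Pb₃(PO₄)₂(s) ⇌ 3 Pb²⁺(aq) + 2 PO₄³⁻(aq)
With molar solubility s: [Pb²⁺] = 3s, [PO₄³⁻] = 2s.
Ksp = [Pb²⁺]^3[PO₄³⁻]^2 = (3s)^3 · (2s)^2 = 108s^5
Ksp = 108 × (7.24×10⁻¹⁰)^5 = 2.15×10⁻⁴⁴

Ksp = 2.15×10⁻⁴⁴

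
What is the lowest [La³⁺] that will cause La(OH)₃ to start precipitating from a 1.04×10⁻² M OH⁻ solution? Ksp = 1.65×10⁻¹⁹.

A salt starts to precipitate once the ion product Q reaches its Ksp.
La(OH)₃(s) ⇌ La³⁺(aq) + 3 OH⁻(aq)
Ksp = [La³⁺][OH⁻]^3 = [La³⁺](1.04×10⁻²)^3
[La³⁺] = 1.65×10⁻¹⁹ / (1.04×10⁻²)^3 = 1.47×10⁻¹³
[La³⁺] = 1.47×10⁻¹³ M

1.47×10⁻¹³ M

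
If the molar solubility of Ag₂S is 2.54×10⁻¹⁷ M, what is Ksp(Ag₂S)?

Ag₂S(s) ⇌ 2 Ag⁺(aq) + S²⁻(aq)
If s mol/L of Ag₂S dissolves, [Ag⁺] = 2s and [S²⁻] = s.
Ksp = [Ag⁺]^2[S²⁻] = (2s)^2 · s = 4s^3
Ksp = 4 × (2.54×10⁻¹⁷)^3 = 6.55×10⁻⁵⁰

Ksp = 6.55×10⁻⁵⁰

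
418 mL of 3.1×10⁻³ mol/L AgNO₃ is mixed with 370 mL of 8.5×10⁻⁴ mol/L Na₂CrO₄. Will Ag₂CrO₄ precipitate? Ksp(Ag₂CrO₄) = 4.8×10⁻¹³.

Yes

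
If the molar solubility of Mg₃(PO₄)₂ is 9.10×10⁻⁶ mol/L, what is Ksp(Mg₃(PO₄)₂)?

Mg₃(PO₄)₂(s) ⇌ 3 Mg²⁺(aq) + 2 PO₄³⁻(aq)
With molar solubility s: [Mg²⁺] = 3s, [PO₄³⁻] = 2s.
Ksp = [Mg²⁺]^3[PO₄³⁻]^2 = (3s)^3 · (2s)^2 = 108s^5
Ksp = 108 × (9.10×10⁻⁶)^5 = 6.74×10⁻²⁴

Ksp = 6.74×10⁻²⁴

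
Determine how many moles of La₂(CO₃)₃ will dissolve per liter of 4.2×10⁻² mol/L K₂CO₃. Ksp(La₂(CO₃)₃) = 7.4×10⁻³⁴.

La₂(CO₃)₃(s) ⇌ 2 La³⁺(aq) + 3 CO₃²⁻(aq)
CO₃²⁻ is already present at 4.2×10⁻² mol/L. If s mol/L of La₂(CO₃)₃ dissolves, [La³⁺] = 2s while [CO₃²⁻] ≈ 4.2×10⁻² mol/L.
Ksp = [La³⁺]^2[CO₃²⁻]^3 = (2s)^2(4.2×10⁻²)^3
(2s)^2 = 7.4×10⁻³⁴ / (4.2×10⁻²)^3 = 1.0×10⁻²⁹
s = 1.6×10⁻¹⁵ mol/L

1.6×10⁻¹⁵ M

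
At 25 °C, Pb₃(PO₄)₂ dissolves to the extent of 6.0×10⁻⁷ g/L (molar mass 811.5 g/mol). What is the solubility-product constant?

Ksp = 2.4×10⁻⁴⁴

Convert to molarity: s = 6.0×10⁻⁷ / 811.5 = 7.394×10⁻¹⁰ mol/L
Pb₃(PO₄)₂(s) ⇌ 3 Pb²⁺(aq) + 2 PO₄³⁻(aq)
With molar solubility s: [Pb²⁺] = 3s, [PO₄³⁻] = 2s.
Ksp = [Pb²⁺]^3[PO₄³⁻]^2 = (3s)^3 · (2s)^2 = 108s^5
Ksp = 108 × (7.394×10⁻¹⁰)^5 = 2.4×10⁻⁴⁴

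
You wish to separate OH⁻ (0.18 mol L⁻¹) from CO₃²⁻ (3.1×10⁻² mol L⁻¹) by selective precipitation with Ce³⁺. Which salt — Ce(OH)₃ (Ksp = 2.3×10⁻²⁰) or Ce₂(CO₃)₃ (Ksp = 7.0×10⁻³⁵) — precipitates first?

Each salt precipitates once Q = Ksp for that salt.
For Ce(OH)₃: [Ce³⁺] = (Ksp/[OH⁻]^3) = 3.9×10⁻¹⁸ mol L⁻¹
For Ce₂(CO₃)₃: [Ce³⁺] = (Ksp/[CO₃²⁻]^3)^(1/2) = 1.5×10⁻¹⁵ mol L⁻¹
Ce(OH)₃ requires the lower [Ce³⁺], so it precipitates first.

Ce(OH)₃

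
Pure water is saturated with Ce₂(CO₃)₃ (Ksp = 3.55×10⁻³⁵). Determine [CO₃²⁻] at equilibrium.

1.52×10⁻⁷ M

Ce₂(CO₃)₃(s) ⇌ 2 Ce³⁺(aq) + 3 CO₃²⁻(aq)
If s mol/L of Ce₂(CO₃)₃ dissolves, [Ce³⁺] = 2s and [CO₃²⁻] = 3s.
Ksp = [Ce³⁺]^2[CO₃²⁻]^3 = (2s)^2 · (3s)^3 = 108s^5 = 3.55×10⁻³⁵
s = 5.05×10⁻⁸ mol L⁻¹
[CO₃²⁻] = 3s = 1.52×10⁻⁷ mol L⁻¹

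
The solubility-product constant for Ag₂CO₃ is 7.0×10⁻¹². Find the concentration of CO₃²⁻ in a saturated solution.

1.2×10⁻⁴ M

Ag₂CO₃(s) ⇌ 2 Ag⁺(aq) + CO₃²⁻(aq)
If s mol/L of Ag₂CO₃ dissolves, [Ag⁺] = 2s and [CO₃²⁻] = s.
Ksp = [Ag⁺]^2[CO₃²⁻] = (2s)^2 · s = 4s^3 = 7.0×10⁻¹²
s = 1.2×10⁻⁴ mol/L
[CO₃²⁻] = s = 1.2×10⁻⁴ mol/L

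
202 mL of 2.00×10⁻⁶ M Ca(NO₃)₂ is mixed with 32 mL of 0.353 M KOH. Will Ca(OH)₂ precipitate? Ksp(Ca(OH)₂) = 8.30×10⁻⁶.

No

The combined volume is 234 mL.
[Ca²⁺] = (2.00×10⁻⁶)(202)/234 = 1.73×10⁻⁶ M
[OH⁻] = (0.353)(32)/234 = 4.83×10⁻² M
Q = [Ca²⁺][OH⁻]^2 = 4.02×10⁻⁹
Since Q (4.02×10⁻⁹) is less than Ksp (8.30×10⁻⁶), no Ca(OH)₂ precipitates.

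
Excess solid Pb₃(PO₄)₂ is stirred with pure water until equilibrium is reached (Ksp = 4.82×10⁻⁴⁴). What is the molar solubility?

8.51×10⁻¹⁰ M

Pb₃(PO₄)₂(s) ⇌ 3 Pb²⁺(aq) + 2 PO₄³⁻(aq)
Call the molar solubility s, so that [Pb²⁺] = 3s and [PO₄³⁻] = 2s.
Ksp = [Pb²⁺]^3[PO₄³⁻]^2 = (3s)^3 · (2s)^2 = 108s^5
108s^5 = 4.82×10⁻⁴⁴  ⇒  s^5 = 4.46×10⁻⁴⁶
s = 8.51×10⁻¹⁰ mol L⁻¹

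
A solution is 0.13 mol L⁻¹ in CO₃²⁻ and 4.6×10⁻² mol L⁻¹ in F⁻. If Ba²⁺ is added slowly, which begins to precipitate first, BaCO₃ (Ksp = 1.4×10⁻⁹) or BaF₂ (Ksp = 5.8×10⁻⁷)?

Each salt precipitates once Q = Ksp for that salt.
For BaCO₃: [Ba²⁺] = (Ksp/[CO₃²⁻]) = 1.1×10⁻⁸ mol L⁻¹
For BaF₂: [Ba²⁺] = (Ksp/[F⁻]^2) = 2.7×10⁻⁴ mol L⁻¹
The smaller threshold [Ba²⁺] is reached first, so BaCO₃ precipitates first.

BaCO₃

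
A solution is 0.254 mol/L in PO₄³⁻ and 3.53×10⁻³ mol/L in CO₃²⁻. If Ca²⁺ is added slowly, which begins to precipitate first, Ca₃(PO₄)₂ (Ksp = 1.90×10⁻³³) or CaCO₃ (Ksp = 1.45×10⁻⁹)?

Ca₃(PO₄)₂

The threshold for precipitation is Q = Ksp.
For Ca₃(PO₄)₂: [Ca²⁺] = (Ksp/[PO₄³⁻]^2)^(1/3) = 3.09×10⁻¹¹ mol/L
For CaCO₃: [Ca²⁺] = (Ksp/[CO₃²⁻]) = 4.11×10⁻⁷ mol/L
The smaller threshold [Ca²⁺] is reached first, so Ca₃(PO₄)₂ precipitates first.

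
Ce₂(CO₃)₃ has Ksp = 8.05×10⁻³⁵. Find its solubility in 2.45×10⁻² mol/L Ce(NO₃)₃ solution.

1.71×10⁻¹¹ M

Ce₂(CO₃)₃(s) ⇌ 2 Ce³⁺(aq) + 3 CO₃²⁻(aq)
Let s be the solubility of Ce₂(CO₃)₃ here. The common ion gives [Ce³⁺] ≈ 2.45×10⁻² mol/L, and [CO₃²⁻] = 3s.
Ksp = [Ce³⁺]^2[CO₃²⁻]^3 = (2.45×10⁻²)^2(3s)^3
(3s)^3 = 8.05×10⁻³⁵ / (2.45×10⁻²)^2 = 1.34×10⁻³¹
s = 1.71×10⁻¹¹ mol/L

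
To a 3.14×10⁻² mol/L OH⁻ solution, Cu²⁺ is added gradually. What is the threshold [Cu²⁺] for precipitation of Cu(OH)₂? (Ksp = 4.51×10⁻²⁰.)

4.57×10⁻¹⁷ M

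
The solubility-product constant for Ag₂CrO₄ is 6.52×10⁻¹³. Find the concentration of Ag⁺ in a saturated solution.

1.09×10⁻⁴ M

Ag₂CrO₄(s) ⇌ 2 Ag⁺(aq) + CrO₄²⁻(aq)
With molar solubility s: [Ag⁺] = 2s, [CrO₄²⁻] = s.
Ksp = [Ag⁺]^2[CrO₄²⁻] = (2s)^2 · s = 4s^3 = 6.52×10⁻¹³
s = 5.46×10⁻⁵ mol/L
[Ag⁺] = 2s = 1.09×10⁻⁴ mol/L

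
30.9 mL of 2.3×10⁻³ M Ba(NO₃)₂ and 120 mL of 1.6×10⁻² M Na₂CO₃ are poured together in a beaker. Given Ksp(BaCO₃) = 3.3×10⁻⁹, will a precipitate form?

Total volume after mixing = 30.9 + 120 = 150.9 mL.
[Ba²⁺] = (2.3×10⁻³)(30.9)/150.9 = 4.7×10⁻⁴ M
[CO₃²⁻] = (1.6×10⁻²)(120)/150.9 = 1.3×10⁻² M
Q = [Ba²⁺][CO₃²⁻] = 6.0×10⁻⁶
Q = 6.0×10⁻⁶ > Ksp = 3.3×10⁻⁹, so the solution is supersaturated and BaCO₃ precipitates.

Yes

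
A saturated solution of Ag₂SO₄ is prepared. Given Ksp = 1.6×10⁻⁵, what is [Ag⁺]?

3.2×10⁻² M

Ag₂SO₄(s) ⇌ 2 Ag⁺(aq) + SO₄²⁻(aq)
If s mol/L of Ag₂SO₄ dissolves, [Ag⁺] = 2s and [SO₄²⁻] = s.
Ksp = [Ag⁺]^2[SO₄²⁻] = (2s)^2 · s = 4s^3 = 1.6×10⁻⁵
s = 1.6×10⁻² M
[Ag⁺] = 2s = 3.2×10⁻² M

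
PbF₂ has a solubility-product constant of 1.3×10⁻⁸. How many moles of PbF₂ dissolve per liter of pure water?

PbF₂(s) ⇌ Pb²⁺(aq) + 2 F⁻(aq)
If s mol/L of PbF₂ dissolves, [Pb²⁺] = s and [F⁻] = 2s.
Ksp = [Pb²⁺][F⁻]^2 = s · (2s)^2 = 4s^3
4s^3 = 1.3×10⁻⁸  ⇒  s^3 = 3.3×10⁻⁹
s = 1.5×10⁻³ mol L⁻¹

1.5×10⁻³ M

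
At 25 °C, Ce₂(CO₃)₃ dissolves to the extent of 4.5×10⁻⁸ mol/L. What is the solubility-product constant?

Ksp = 2.0×10⁻³⁵

Ce₂(CO₃)₃(s) ⇌ 2 Ce³⁺(aq) + 3 CO₃²⁻(aq)
If s mol/L of Ce₂(CO₃)₃ dissolves, [Ce³⁺] = 2s and [CO₃²⁻] = 3s.
Ksp = [Ce³⁺]^2[CO₃²⁻]^3 = (2s)^2 · (3s)^3 = 108s^5
Ksp = 108 × (4.5×10⁻⁸)^5 = 2.0×10⁻³⁵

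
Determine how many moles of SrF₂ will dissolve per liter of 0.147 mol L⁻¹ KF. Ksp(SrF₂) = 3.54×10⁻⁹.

1.64×10⁻⁷ M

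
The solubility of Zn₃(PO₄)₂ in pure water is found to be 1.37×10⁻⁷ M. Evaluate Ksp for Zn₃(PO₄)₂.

Ksp = 5.21×10⁻³³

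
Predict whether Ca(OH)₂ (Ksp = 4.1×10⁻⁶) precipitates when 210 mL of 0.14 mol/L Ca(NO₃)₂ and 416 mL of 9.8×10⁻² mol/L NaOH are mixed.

Yes

After mixing, V = 210 mL + 416 mL = 626 mL.
[Ca²⁺] = (0.14)(210)/626 = 4.7×10⁻² mol/L
[OH⁻] = (9.8×10⁻²)(416)/626 = 6.5×10⁻² mol/L
Q = [Ca²⁺][OH⁻]^2 = 2.0×10⁻⁴
Since Q (2.0×10⁻⁴) exceeds Ksp (4.1×10⁻⁶), Ca(OH)₂ will precipitate.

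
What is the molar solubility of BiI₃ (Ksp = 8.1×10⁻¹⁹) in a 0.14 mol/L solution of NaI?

3.0×10⁻¹⁶ M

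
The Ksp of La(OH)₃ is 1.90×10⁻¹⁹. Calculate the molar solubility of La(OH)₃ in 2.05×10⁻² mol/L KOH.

2.21×10⁻¹⁴ M

La(OH)₃(s) ⇌ La³⁺(aq) + 3 OH⁻(aq)
OH⁻ is already present at 2.05×10⁻² mol/L. If s mol/L of La(OH)₃ dissolves, [La³⁺] = s while [OH⁻] ≈ 2.05×10⁻² mol/L.
Ksp = [La³⁺][OH⁻]^3 = s(2.05×10⁻²)^3
s = 1.90×10⁻¹⁹ / (2.05×10⁻²)^3 = 2.21×10⁻¹⁴
s = 2.21×10⁻¹⁴ mol/L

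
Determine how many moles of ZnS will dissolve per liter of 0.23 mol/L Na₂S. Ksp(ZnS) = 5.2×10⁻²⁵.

ZnS(s) ⇌ Zn²⁺(aq) + S²⁻(aq)
S²⁻ is already present at 0.23 mol/L. If s mol/L of ZnS dissolves, [Zn²⁺] = s while [S²⁻] ≈ 0.23 mol/L.
Ksp = [Zn²⁺][S²⁻] = s(0.23)
s = 5.2×10⁻²⁵ / (0.23) = 2.3×10⁻²⁴
s = 2.3×10⁻²⁴ mol/L

2.3×10⁻²⁴ M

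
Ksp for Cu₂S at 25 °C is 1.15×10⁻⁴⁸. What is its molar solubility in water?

Cu₂S(s) ⇌ 2 Cu⁺(aq) + S²⁻(aq)
For each mole of Cu₂S that dissolves per liter, [Cu⁺] = 2s and [S²⁻] = s; let s denote this solubility.
Ksp = [Cu⁺]^2[S²⁻] = (2s)^2 · s = 4s^3
4s^3 = 1.15×10⁻⁴⁸  ⇒  s^3 = 2.88×10⁻⁴⁹
s = 6.60×10⁻¹⁷ M

6.60×10⁻¹⁷ M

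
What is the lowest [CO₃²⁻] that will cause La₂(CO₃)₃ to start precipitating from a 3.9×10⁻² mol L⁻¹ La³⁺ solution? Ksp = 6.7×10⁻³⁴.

7.6×10⁻¹¹ M

A salt starts to precipitate once the ion product Q reaches its Ksp.
La₂(CO₃)₃(s) ⇌ 2 La³⁺(aq) + 3 CO₃²⁻(aq)
Ksp = [La³⁺]^2[CO₃²⁻]^3 = [CO₃²⁻]^3(3.9×10⁻²)^2
[CO₃²⁻]^3 = 6.7×10⁻³⁴ / (3.9×10⁻²)^2 = 4.4×10⁻³¹
[CO₃²⁻] = 7.6×10⁻¹¹ mol L⁻¹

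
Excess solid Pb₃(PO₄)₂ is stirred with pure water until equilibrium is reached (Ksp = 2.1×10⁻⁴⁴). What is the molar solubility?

7.2×10⁻¹⁰ M

Pb₃(PO₄)₂(s) ⇌ 3 Pb²⁺(aq) + 2 PO₄³⁻(aq)
Call the molar solubility s, so that [Pb²⁺] = 3s and [PO₄³⁻] = 2s.
Ksp = [Pb²⁺]^3[PO₄³⁻]^2 = (3s)^3 · (2s)^2 = 108s^5
108s^5 = 2.1×10⁻⁴⁴  ⇒  s^5 = 1.9×10⁻⁴⁶
Taking the 5th root, s = 7.2×10⁻¹⁰ mol/L.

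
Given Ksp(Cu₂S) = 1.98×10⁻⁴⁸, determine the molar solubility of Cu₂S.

7.91×10⁻¹⁷ M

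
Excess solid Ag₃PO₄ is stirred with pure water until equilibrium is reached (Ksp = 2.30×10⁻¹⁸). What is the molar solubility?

1.71×10⁻⁵ M

Ag₃PO₄(s) ⇌ 3 Ag⁺(aq) + PO₄³⁻(aq)
If s mol/L of Ag₃PO₄ dissolves, [Ag⁺] = 3s and [PO₄³⁻] = s.
Ksp = [Ag⁺]^3[PO₄³⁻] = (3s)^3 · s = 27s^4
27s^4 = 2.30×10⁻¹⁸  ⇒  s^4 = 8.52×10⁻²⁰
s = (8.52×10⁻²⁰)^(1/4) = 1.71×10⁻⁵ mol/L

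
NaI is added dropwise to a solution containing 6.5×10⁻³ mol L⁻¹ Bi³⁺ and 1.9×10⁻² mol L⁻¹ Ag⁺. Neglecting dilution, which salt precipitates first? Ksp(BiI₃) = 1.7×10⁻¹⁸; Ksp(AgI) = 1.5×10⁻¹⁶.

Precipitation begins when Q = Ksp.
For BiI₃: [I⁻] = (Ksp/[Bi³⁺])^(1/3) = 6.4×10⁻⁶ mol L⁻¹
For AgI: [I⁻] = (Ksp/[Ag⁺]) = 7.9×10⁻¹⁵ mol L⁻¹
AgI requires the lower [I⁻], so it precipitates first.

AgI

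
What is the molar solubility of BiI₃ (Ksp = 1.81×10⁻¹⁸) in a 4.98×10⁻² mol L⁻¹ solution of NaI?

1.47×10⁻¹⁴ M

BiI₃(s) ⇌ Bi³⁺(aq) + 3 I⁻(aq)
I⁻ is already present at 4.98×10⁻² mol L⁻¹. If s mol/L of BiI₃ dissolves, [Bi³⁺] = s while [I⁻] ≈ 4.98×10⁻² mol L⁻¹.
Ksp = [Bi³⁺][I⁻]^3 = s(4.98×10⁻²)^3
s = 1.81×10⁻¹⁸ / (4.98×10⁻²)^3 = 1.47×10⁻¹⁴
s = 1.47×10⁻¹⁴ mol L⁻¹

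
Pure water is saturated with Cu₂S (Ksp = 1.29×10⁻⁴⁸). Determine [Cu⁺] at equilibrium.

Cu₂S(s) ⇌ 2 Cu⁺(aq) + S²⁻(aq)
Call the molar solubility s, so that [Cu⁺] = 2s and [S²⁻] = s.
Ksp = [Cu⁺]^2[S²⁻] = (2s)^2 · s = 4s^3 = 1.29×10⁻⁴⁸
s = 6.86×10⁻¹⁷ mol/L
[Cu⁺] = 2s = 1.37×10⁻¹⁶ mol/L

1.37×10⁻¹⁶ M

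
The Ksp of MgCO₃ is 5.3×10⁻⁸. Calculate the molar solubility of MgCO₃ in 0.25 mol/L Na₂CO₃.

MgCO₃(s) ⇌ Mg²⁺(aq) + CO₃²⁻(aq)
The solution already contains CO₃²⁻ at 0.25 mol/L. Let s be the molar solubility of MgCO₃.
[CO₃²⁻] ≈ 0.25 mol/L (common ion dominates); [Mg²⁺] = s.
Ksp = [Mg²⁺][CO₃²⁻] = s(0.25)
s = 5.3×10⁻⁸ / (0.25) = 2.1×10⁻⁷
s = 2.1×10⁻⁷ mol/L

2.1×10⁻⁷ M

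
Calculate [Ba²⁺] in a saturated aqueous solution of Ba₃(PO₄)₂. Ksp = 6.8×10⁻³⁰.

1.7×10⁻⁶ M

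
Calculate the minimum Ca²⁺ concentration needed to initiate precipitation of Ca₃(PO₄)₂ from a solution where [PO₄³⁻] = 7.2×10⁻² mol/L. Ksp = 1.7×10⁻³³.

Precipitation of each salt begins when its ion product equals Ksp.
Ca₃(PO₄)₂(s) ⇌ 3 Ca²⁺(aq) + 2 PO₄³⁻(aq)
Ksp = [Ca²⁺]^3[PO₄³⁻]^2 = [Ca²⁺]^3(7.2×10⁻²)^2
[Ca²⁺]^3 = 1.7×10⁻³³ / (7.2×10⁻²)^2 = 3.3×10⁻³¹
[Ca²⁺] = 6.9×10⁻¹¹ mol/L

6.9×10⁻¹¹ M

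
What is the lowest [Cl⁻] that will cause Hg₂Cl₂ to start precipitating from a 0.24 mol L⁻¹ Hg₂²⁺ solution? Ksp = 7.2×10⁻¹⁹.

1.7×10⁻⁹ M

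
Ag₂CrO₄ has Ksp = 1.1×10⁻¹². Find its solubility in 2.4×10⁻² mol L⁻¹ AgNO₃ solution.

1.9×10⁻⁹ M

Ag₂CrO₄(s) ⇌ 2 Ag⁺(aq) + CrO₄²⁻(aq)
Ag⁺ is already present at 2.4×10⁻² mol L⁻¹. If s mol/L of Ag₂CrO₄ dissolves, [CrO₄²⁻] = s while [Ag⁺] ≈ 2.4×10⁻² mol L⁻¹.
Ksp = [Ag⁺]^2[CrO₄²⁻] = (2.4×10⁻²)^2s
s = 1.1×10⁻¹² / (2.4×10⁻²)^2 = 1.9×10⁻⁹
s = 1.9×10⁻⁹ mol L⁻¹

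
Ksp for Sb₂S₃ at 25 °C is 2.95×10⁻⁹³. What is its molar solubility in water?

Sb₂S₃(s) ⇌ 2 Sb³⁺(aq) + 3 S²⁻(aq)
Call the molar solubility s, so that [Sb³⁺] = 2s and [S²⁻] = 3s.
Ksp = [Sb³⁺]^2[S²⁻]^3 = (2s)^2 · (3s)^3 = 108s^5
108s^5 = 2.95×10⁻⁹³  ⇒  s^5 = 2.73×10⁻⁹⁵
s = 1.22×10⁻¹⁹ mol L⁻¹

1.22×10⁻¹⁹ M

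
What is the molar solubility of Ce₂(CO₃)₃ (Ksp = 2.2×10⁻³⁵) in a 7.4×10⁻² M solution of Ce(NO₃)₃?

Ce₂(CO₃)₃(s) ⇌ 2 Ce³⁺(aq) + 3 CO₃²⁻(aq)
With Ce³⁺ already at 7.4×10⁻² M and s small, take [Ce³⁺] ≈ 7.4×10⁻² M and [CO₃²⁻] = 3s.
Ksp = [Ce³⁺]^2[CO₃²⁻]^3 = (7.4×10⁻²)^2(3s)^3
(3s)^3 = 2.2×10⁻³⁵ / (7.4×10⁻²)^2 = 4.0×10⁻³³
s = 5.3×10⁻¹² M

5.3×10⁻¹² M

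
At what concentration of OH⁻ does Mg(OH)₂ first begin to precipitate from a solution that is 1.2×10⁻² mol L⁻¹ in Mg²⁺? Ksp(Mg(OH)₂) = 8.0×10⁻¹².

Precipitation of each salt begins when its ion product equals Ksp.
Mg(OH)₂(s) ⇌ Mg²⁺(aq) + 2 OH⁻(aq)
Ksp = [Mg²⁺][OH⁻]^2 = [OH⁻]^2(1.2×10⁻²)
[OH⁻]^2 = 8.0×10⁻¹² / (1.2×10⁻²) = 6.7×10⁻¹⁰
[OH⁻] = 2.6×10⁻⁵ mol L⁻¹

2.6×10⁻⁵ M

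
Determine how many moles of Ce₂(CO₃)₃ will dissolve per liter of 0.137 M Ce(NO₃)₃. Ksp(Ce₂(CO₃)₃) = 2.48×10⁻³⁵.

3.66×10⁻¹² M

Ce₂(CO₃)₃(s) ⇌ 2 Ce³⁺(aq) + 3 CO₃²⁻(aq)
Ce³⁺ is already present at 0.137 M. If s mol/L of Ce₂(CO₃)₃ dissolves, [CO₃²⁻] = 3s while [Ce³⁺] ≈ 0.137 M.
Ksp = [Ce³⁺]^2[CO₃²⁻]^3 = (0.137)^2(3s)^3
(3s)^3 = 2.48×10⁻³⁵ / (0.137)^2 = 1.32×10⁻³³
s = 3.66×10⁻¹² M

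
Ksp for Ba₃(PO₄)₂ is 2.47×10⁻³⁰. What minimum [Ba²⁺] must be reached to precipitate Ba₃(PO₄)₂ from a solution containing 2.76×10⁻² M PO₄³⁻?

Each salt precipitates once Q = Ksp for that salt.
Ba₃(PO₄)₂(s) ⇌ 3 Ba²⁺(aq) + 2 PO₄³⁻(aq)
Ksp = [Ba²⁺]^3[PO₄³⁻]^2 = [Ba²⁺]^3(2.76×10⁻²)^2
[Ba²⁺]^3 = 2.47×10⁻³⁰ / (2.76×10⁻²)^2 = 3.24×10⁻²⁷
[Ba²⁺] = 1.48×10⁻⁹ M

1.48×10⁻⁹ M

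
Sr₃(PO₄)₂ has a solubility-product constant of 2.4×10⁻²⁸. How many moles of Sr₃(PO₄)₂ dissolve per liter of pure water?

1.2×10⁻⁶ M

Sr₃(PO₄)₂(s) ⇌ 3 Sr²⁺(aq) + 2 PO₄³⁻(aq)
Call the molar solubility s, so that [Sr²⁺] = 3s and [PO₄³⁻] = 2s.
Ksp = [Sr²⁺]^3[PO₄³⁻]^2 = (3s)^3 · (2s)^2 = 108s^5
108s^5 = 2.4×10⁻²⁸  ⇒  s^5 = 2.2×10⁻³⁰
s = 1.2×10⁻⁶ M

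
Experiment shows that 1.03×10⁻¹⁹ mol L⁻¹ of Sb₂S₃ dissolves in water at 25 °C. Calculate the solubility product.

Ksp = 1.25×10⁻⁹³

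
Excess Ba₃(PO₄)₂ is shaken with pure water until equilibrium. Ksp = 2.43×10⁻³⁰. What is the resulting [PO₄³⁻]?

Ba₃(PO₄)₂(s) ⇌ 3 Ba²⁺(aq) + 2 PO₄³⁻(aq)
For each mole of Ba₃(PO₄)₂ that dissolves per liter, [Ba²⁺] = 3s and [PO₄³⁻] = 2s; let s denote this solubility.
Ksp = [Ba²⁺]^3[PO₄³⁻]^2 = (3s)^3 · (2s)^2 = 108s^5 = 2.43×10⁻³⁰
s = 4.68×10⁻⁷ mol/L
[PO₄³⁻] = 2s = 9.36×10⁻⁷ mol/L

9.36×10⁻⁷ M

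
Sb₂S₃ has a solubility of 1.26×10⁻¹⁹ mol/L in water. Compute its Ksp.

Ksp = 3.43×10⁻⁹³

Sb₂S₃(s) ⇌ 2 Sb³⁺(aq) + 3 S²⁻(aq)
If s mol/L of Sb₂S₃ dissolves, [Sb³⁺] = 2s and [S²⁻] = 3s.
Ksp = [Sb³⁺]^2[S²⁻]^3 = (2s)^2 · (3s)^3 = 108s^5
Ksp = 108 × (1.26×10⁻¹⁹)^5 = 3.43×10⁻⁹³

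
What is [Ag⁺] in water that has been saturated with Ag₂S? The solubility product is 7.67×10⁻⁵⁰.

Ag₂S(s) ⇌ 2 Ag⁺(aq) + S²⁻(aq)
Let s be the molar solubility. Then [Ag⁺] = 2s and [S²⁻] = s.
Ksp = [Ag⁺]^2[S²⁻] = (2s)^2 · s = 4s^3 = 7.67×10⁻⁵⁰
s = 2.68×10⁻¹⁷ mol/L
[Ag⁺] = 2s = 5.35×10⁻¹⁷ mol/L

5.35×10⁻¹⁷ M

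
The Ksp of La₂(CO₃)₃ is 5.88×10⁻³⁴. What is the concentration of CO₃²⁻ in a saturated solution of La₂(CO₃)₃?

La₂(CO₃)₃(s) ⇌ 2 La³⁺(aq) + 3 CO₃²⁻(aq)
For each mole of La₂(CO₃)₃ that dissolves per liter, [La³⁺] = 2s and [CO₃²⁻] = 3s; let s denote this solubility.
Ksp = [La³⁺]^2[CO₃²⁻]^3 = (2s)^2 · (3s)^3 = 108s^5 = 5.88×10⁻³⁴
s = 8.86×10⁻⁸ M
[CO₃²⁻] = 3s = 2.66×10⁻⁷ M

2.66×10⁻⁷ M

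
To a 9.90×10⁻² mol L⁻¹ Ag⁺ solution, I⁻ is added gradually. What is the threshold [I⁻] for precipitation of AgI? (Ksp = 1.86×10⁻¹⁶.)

Precipitation begins when Q = Ksp.
AgI(s) ⇌ Ag⁺(aq) + I⁻(aq)
Ksp = [Ag⁺][I⁻] = [I⁻](9.90×10⁻²)
[I⁻] = 1.86×10⁻¹⁶ / (9.90×10⁻²) = 1.88×10⁻¹⁵
[I⁻] = 1.88×10⁻¹⁵ mol L⁻¹

1.88×10⁻¹⁵ M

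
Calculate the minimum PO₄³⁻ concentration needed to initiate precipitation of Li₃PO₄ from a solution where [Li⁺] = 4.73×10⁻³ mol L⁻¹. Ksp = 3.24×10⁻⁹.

A salt starts to precipitate once the ion product Q reaches its Ksp.
Li₃PO₄(s) ⇌ 3 Li⁺(aq) + PO₄³⁻(aq)
Ksp = [Li⁺]^3[PO₄³⁻] = [PO₄³⁻](4.73×10⁻³)^3
[PO₄³⁻] = 3.24×10⁻⁹ / (4.73×10⁻³)^3 = 3.06×10⁻²
[PO₄³⁻] = 3.06×10⁻² mol L⁻¹

3.06×10⁻² M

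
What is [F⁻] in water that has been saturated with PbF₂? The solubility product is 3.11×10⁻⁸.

PbF₂(s) ⇌ Pb²⁺(aq) + 2 F⁻(aq)
If s mol/L of PbF₂ dissolves, [Pb²⁺] = s and [F⁻] = 2s.
Ksp = [Pb²⁺][F⁻]^2 = s · (2s)^2 = 4s^3 = 3.11×10⁻⁸
s = 1.98×10⁻³ mol L⁻¹
[F⁻] = 2s = 3.96×10⁻³ mol L⁻¹

3.96×10⁻³ M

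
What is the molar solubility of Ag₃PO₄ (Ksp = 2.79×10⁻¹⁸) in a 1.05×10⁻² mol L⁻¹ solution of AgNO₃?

2.41×10⁻¹² M

Ag₃PO₄(s) ⇌ 3 Ag⁺(aq) + PO₄³⁻(aq)
Let s be the solubility of Ag₃PO₄ here. The common ion gives [Ag⁺] ≈ 1.05×10⁻² mol L⁻¹, and [PO₄³⁻] = s.
Ksp = [Ag⁺]^3[PO₄³⁻] = (1.05×10⁻²)^3s
s = 2.79×10⁻¹⁸ / (1.05×10⁻²)^3 = 2.41×10⁻¹²
s = 2.41×10⁻¹² mol L⁻¹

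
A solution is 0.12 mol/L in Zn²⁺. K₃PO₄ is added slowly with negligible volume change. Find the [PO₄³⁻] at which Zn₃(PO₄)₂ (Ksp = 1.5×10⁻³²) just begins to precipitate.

The threshold for precipitation is Q = Ksp.
Zn₃(PO₄)₂(s) ⇌ 3 Zn²⁺(aq) + 2 PO₄³⁻(aq)
Ksp = [Zn²⁺]^3[PO₄³⁻]^2 = [PO₄³⁻]^2(0.12)^3
[PO₄³⁻]^2 = 1.5×10⁻³² / (0.12)^3 = 8.7×10⁻³⁰
[PO₄³⁻] = 2.9×10⁻¹⁵ mol/L

2.9×10⁻¹⁵ M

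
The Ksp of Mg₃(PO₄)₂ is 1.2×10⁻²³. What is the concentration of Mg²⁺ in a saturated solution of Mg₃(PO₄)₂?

Mg₃(PO₄)₂(s) ⇌ 3 Mg²⁺(aq) + 2 PO₄³⁻(aq)
Call the molar solubility s, so that [Mg²⁺] = 3s and [PO₄³⁻] = 2s.
Ksp = [Mg²⁺]^3[PO₄³⁻]^2 = (3s)^3 · (2s)^2 = 108s^5 = 1.2×10⁻²³
s = 1.0×10⁻⁵ mol/L
[Mg²⁺] = 3s = 3.1×10⁻⁵ mol/L

3.1×10⁻⁵ M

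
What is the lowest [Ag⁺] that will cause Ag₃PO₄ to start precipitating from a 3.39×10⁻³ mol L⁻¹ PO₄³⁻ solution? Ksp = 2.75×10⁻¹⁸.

9.33×10⁻⁶ M

Precipitation begins when Q = Ksp.
Ag₃PO₄(s) ⇌ 3 Ag⁺(aq) + PO₄³⁻(aq)
Ksp = [Ag⁺]^3[PO₄³⁻] = [Ag⁺]^3(3.39×10⁻³)
[Ag⁺]^3 = 2.75×10⁻¹⁸ / (3.39×10⁻³) = 8.11×10⁻¹⁶
[Ag⁺] = 9.33×10⁻⁶ mol L⁻¹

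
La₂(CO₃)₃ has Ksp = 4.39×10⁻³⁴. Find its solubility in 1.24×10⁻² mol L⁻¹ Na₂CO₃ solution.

La₂(CO₃)₃(s) ⇌ 2 La³⁺(aq) + 3 CO₃²⁻(aq)
With CO₃²⁻ already at 1.24×10⁻² mol L⁻¹ and s small, take [CO₃²⁻] ≈ 1.24×10⁻² mol L⁻¹ and [La³⁺] = 2s.
Ksp = [La³⁺]^2[CO₃²⁻]^3 = (2s)^2(1.24×10⁻²)^3
(2s)^2 = 4.39×10⁻³⁴ / (1.24×10⁻²)^3 = 2.30×10⁻²⁸
s = 7.59×10⁻¹⁵ mol L⁻¹

7.59×10⁻¹⁵ M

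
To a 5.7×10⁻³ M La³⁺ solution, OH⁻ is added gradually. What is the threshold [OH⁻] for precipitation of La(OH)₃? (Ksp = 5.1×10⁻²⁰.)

2.1×10⁻⁶ M

A salt starts to precipitate once the ion product Q reaches its Ksp.
La(OH)₃(s) ⇌ La³⁺(aq) + 3 OH⁻(aq)
Ksp = [La³⁺][OH⁻]^3 = [OH⁻]^3(5.7×10⁻³)
[OH⁻]^3 = 5.1×10⁻²⁰ / (5.7×10⁻³) = 8.9×10⁻¹⁸
[OH⁻] = 2.1×10⁻⁶ M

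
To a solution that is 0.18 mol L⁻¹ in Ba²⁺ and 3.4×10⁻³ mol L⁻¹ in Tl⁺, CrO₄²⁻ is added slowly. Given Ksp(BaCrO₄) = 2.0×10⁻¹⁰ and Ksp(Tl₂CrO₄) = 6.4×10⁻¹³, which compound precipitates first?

The threshold for precipitation is Q = Ksp.
For BaCrO₄: [CrO₄²⁻] = (Ksp/[Ba²⁺]) = 1.1×10⁻⁹ mol L⁻¹
For Tl₂CrO₄: [CrO₄²⁻] = (Ksp/[Tl⁺]^2) = 5.5×10⁻⁸ mol L⁻¹
The smaller threshold [CrO₄²⁻] is reached first, so BaCrO₄ precipitates first.

BaCrO₄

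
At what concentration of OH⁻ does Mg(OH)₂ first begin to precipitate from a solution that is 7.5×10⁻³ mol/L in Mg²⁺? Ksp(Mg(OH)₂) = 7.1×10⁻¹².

3.1×10⁻⁵ M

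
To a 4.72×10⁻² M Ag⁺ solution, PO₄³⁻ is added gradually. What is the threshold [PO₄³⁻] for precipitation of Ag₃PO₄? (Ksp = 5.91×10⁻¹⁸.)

5.62×10⁻¹⁴ M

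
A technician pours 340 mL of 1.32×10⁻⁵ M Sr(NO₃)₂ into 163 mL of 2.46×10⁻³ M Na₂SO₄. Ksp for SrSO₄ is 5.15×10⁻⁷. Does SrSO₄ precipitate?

The combined volume is 503 mL.
[Sr²⁺] = (1.32×10⁻⁵)(340)/503 = 8.92×10⁻⁶ M
[SO₄²⁻] = (2.46×10⁻³)(163)/503 = 7.97×10⁻⁴ M
Q = [Sr²⁺][SO₄²⁻] = 7.11×10⁻⁹
Q < Ksp (7.11×10⁻⁹ vs 5.15×10⁻⁷); the solution remains unsaturated and no precipitate forms.

No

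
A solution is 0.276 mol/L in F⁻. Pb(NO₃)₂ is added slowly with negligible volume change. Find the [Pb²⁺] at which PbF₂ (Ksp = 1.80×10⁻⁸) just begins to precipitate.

2.36×10⁻⁷ M

Precipitation begins when Q = Ksp.
PbF₂(s) ⇌ Pb²⁺(aq) + 2 F⁻(aq)
Ksp = [Pb²⁺][F⁻]^2 = [Pb²⁺](0.276)^2
[Pb²⁺] = 1.80×10⁻⁸ / (0.276)^2 = 2.36×10⁻⁷
[Pb²⁺] = 2.36×10⁻⁷ mol/L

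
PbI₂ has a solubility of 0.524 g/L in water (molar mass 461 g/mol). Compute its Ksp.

Molar solubility s = (0.524 g/L) / (461 g/mol) = 1.1367×10⁻³ mol/L
PbI₂(s) ⇌ Pb²⁺(aq) + 2 I⁻(aq)
With molar solubility s: [Pb²⁺] = s, [I⁻] = 2s.
Ksp = [Pb²⁺][I⁻]^2 = s · (2s)^2 = 4s^3
Ksp = 4 × (1.1367×10⁻³)^3 = 5.87×10⁻⁹

Ksp = 5.87×10⁻⁹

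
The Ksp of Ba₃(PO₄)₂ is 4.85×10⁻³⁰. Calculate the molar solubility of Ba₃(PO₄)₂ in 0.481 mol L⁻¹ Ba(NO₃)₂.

3.30×10⁻¹⁵ M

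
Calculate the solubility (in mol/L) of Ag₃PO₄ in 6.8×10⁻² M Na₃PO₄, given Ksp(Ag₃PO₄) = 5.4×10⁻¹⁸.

Ag₃PO₄(s) ⇌ 3 Ag⁺(aq) + PO₄³⁻(aq)
Let s be the solubility of Ag₃PO₄ here. The common ion gives [PO₄³⁻] ≈ 6.8×10⁻² M, and [Ag⁺] = 3s.
Ksp = [Ag⁺]^3[PO₄³⁻] = (3s)^3(6.8×10⁻²)
(3s)^3 = 5.4×10⁻¹⁸ / (6.8×10⁻²) = 7.9×10⁻¹⁷
s = 1.4×10⁻⁶ M

1.4×10⁻⁶ M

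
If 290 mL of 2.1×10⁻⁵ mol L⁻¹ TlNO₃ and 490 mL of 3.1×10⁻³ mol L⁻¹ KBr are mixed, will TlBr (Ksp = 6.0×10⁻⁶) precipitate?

No

Total volume after mixing = 290 + 490 = 780 mL.
[Tl⁺] = (2.1×10⁻⁵)(290)/780 = 7.8×10⁻⁶ mol L⁻¹
[Br⁻] = (3.1×10⁻³)(490)/780 = 1.9×10⁻³ mol L⁻¹
Q = [Tl⁺][Br⁻] = 1.5×10⁻⁸
Q = 1.5×10⁻⁸ < Ksp = 6.0×10⁻⁶, so the solution is unsaturated and no precipitate forms.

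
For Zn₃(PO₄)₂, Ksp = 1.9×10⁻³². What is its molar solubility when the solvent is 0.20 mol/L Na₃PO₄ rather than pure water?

2.6×10⁻¹¹ M

Zn₃(PO₄)₂(s) ⇌ 3 Zn²⁺(aq) + 2 PO₄³⁻(aq)
Let s be the solubility of Zn₃(PO₄)₂ here. The common ion gives [PO₄³⁻] ≈ 0.20 mol/L, and [Zn²⁺] = 3s.
Ksp = [Zn²⁺]^3[PO₄³⁻]^2 = (3s)^3(0.20)^2
(3s)^3 = 1.9×10⁻³² / (0.20)^2 = 4.8×10⁻³¹
s = 2.6×10⁻¹¹ mol/L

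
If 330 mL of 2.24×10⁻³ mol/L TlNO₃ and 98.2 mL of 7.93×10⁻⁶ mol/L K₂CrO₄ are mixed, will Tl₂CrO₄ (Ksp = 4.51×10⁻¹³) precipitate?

Yes

The combined volume is 428.2 mL.
[Tl⁺] = (2.24×10⁻³)(330)/428.2 = 1.73×10⁻³ mol/L
[CrO₄²⁻] = (7.93×10⁻⁶)(98.2)/428.2 = 1.82×10⁻⁶ mol/L
Q = [Tl⁺]^2[CrO₄²⁻] = 5.42×10⁻¹²
Q = 5.42×10⁻¹² > Ksp = 4.51×10⁻¹³, so the solution is supersaturated and Tl₂CrO₄ precipitates.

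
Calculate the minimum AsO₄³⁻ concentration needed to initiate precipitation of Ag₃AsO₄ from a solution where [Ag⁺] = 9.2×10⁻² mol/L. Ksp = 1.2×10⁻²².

Precipitation of each salt begins when its ion product equals Ksp.
Ag₃AsO₄(s) ⇌ 3 Ag⁺(aq) + AsO₄³⁻(aq)
Ksp = [Ag⁺]^3[AsO₄³⁻] = [AsO₄³⁻](9.2×10⁻²)^3
[AsO₄³⁻] = 1.2×10⁻²² / (9.2×10⁻²)^3 = 1.5×10⁻¹⁹
[AsO₄³⁻] = 1.5×10⁻¹⁹ mol/L

1.5×10⁻¹⁹ M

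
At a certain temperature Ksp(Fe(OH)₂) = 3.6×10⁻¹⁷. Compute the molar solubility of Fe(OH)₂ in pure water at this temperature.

Fe(OH)₂(s) ⇌ Fe²⁺(aq) + 2 OH⁻(aq)
If s mol/L of Fe(OH)₂ dissolves, [Fe²⁺] = s and [OH⁻] = 2s.
Ksp = [Fe²⁺][OH⁻]^2 = s · (2s)^2 = 4s^3
4s^3 = 3.6×10⁻¹⁷  ⇒  s^3 = 9.0×10⁻¹⁸
s = (9.0×10⁻¹⁸)^(1/3) = 2.1×10⁻⁶ mol L⁻¹

2.1×10⁻⁶ M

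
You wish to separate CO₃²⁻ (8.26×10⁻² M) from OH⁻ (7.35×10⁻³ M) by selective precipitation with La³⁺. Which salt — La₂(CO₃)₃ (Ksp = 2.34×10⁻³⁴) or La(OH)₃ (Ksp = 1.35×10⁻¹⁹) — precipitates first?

La₂(CO₃)₃

A salt starts to precipitate once the ion product Q reaches its Ksp.
For La₂(CO₃)₃: [La³⁺] = (Ksp/[CO₃²⁻]^3)^(1/2) = 6.44×10⁻¹⁶ M
For La(OH)₃: [La³⁺] = (Ksp/[OH⁻]^3) = 3.40×10⁻¹³ M
Since La₂(CO₃)₃ needs less La³⁺ to reach saturation, it precipitates first.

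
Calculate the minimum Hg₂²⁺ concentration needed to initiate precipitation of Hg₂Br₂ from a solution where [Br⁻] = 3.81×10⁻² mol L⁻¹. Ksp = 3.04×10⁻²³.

2.09×10⁻²⁰ M

Precipitation begins when Q = Ksp.
Hg₂Br₂(s) ⇌ Hg₂²⁺(aq) + 2 Br⁻(aq)
Ksp = [Hg₂²⁺][Br⁻]^2 = [Hg₂²⁺](3.81×10⁻²)^2
[Hg₂²⁺] = 3.04×10⁻²³ / (3.81×10⁻²)^2 = 2.09×10⁻²⁰
[Hg₂²⁺] = 2.09×10⁻²⁰ mol L⁻¹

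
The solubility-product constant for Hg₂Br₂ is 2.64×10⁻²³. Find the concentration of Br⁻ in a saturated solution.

Hg₂Br₂(s) ⇌ Hg₂²⁺(aq) + 2 Br⁻(aq)
Let s be the molar solubility. Then [Hg₂²⁺] = s and [Br⁻] = 2s.
Ksp = [Hg₂²⁺][Br⁻]^2 = s · (2s)^2 = 4s^3 = 2.64×10⁻²³
s = 1.88×10⁻⁸ mol L⁻¹
[Br⁻] = 2s = 3.75×10⁻⁸ mol L⁻¹

3.75×10⁻⁸ M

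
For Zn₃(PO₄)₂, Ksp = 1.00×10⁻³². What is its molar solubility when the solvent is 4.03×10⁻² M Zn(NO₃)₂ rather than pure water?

6.18×10⁻¹⁵ M

Zn₃(PO₄)₂(s) ⇌ 3 Zn²⁺(aq) + 2 PO₄³⁻(aq)
Let s be the solubility of Zn₃(PO₄)₂ here. The common ion gives [Zn²⁺] ≈ 4.03×10⁻² M, and [PO₄³⁻] = 2s.
Ksp = [Zn²⁺]^3[PO₄³⁻]^2 = (4.03×10⁻²)^3(2s)^2
(2s)^2 = 1.00×10⁻³² / (4.03×10⁻²)^3 = 1.53×10⁻²⁸
s = 6.18×10⁻¹⁵ M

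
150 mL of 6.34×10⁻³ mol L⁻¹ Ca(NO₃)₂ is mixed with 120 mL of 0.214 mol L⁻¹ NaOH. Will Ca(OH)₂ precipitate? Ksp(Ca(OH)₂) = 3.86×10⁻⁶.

Yes

After mixing, V = 150 mL + 120 mL = 270 mL.
[Ca²⁺] = (6.34×10⁻³)(150)/270 = 3.52×10⁻³ mol L⁻¹
[OH⁻] = (0.214)(120)/270 = 9.51×10⁻² mol L⁻¹
Q = [Ca²⁺][OH⁻]^2 = 3.19×10⁻⁵
Since Q (3.19×10⁻⁵) exceeds Ksp (3.86×10⁻⁶), Ca(OH)₂ will precipitate.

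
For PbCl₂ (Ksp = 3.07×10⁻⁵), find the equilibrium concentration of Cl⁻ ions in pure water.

3.95×10⁻² M

PbCl₂(s) ⇌ Pb²⁺(aq) + 2 Cl⁻(aq)
Let s be the molar solubility. Then [Pb²⁺] = s and [Cl⁻] = 2s.
Ksp = [Pb²⁺][Cl⁻]^2 = s · (2s)^2 = 4s^3 = 3.07×10⁻⁵
s = 1.97×10⁻² M
[Cl⁻] = 2s = 3.95×10⁻² M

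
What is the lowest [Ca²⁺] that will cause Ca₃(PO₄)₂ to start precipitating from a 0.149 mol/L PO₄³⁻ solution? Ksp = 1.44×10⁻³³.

4.02×10⁻¹¹ M

Precipitation begins when Q = Ksp.
Ca₃(PO₄)₂(s) ⇌ 3 Ca²⁺(aq) + 2 PO₄³⁻(aq)
Ksp = [Ca²⁺]^3[PO₄³⁻]^2 = [Ca²⁺]^3(0.149)^2
[Ca²⁺]^3 = 1.44×10⁻³³ / (0.149)^2 = 6.49×10⁻³²
[Ca²⁺] = 4.02×10⁻¹¹ mol/L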